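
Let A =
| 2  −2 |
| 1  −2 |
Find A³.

[[4, −4], [2, −4]]

A² = [[2, 0], [0, 2]]
A³ = [[4, −4], [2, −4]]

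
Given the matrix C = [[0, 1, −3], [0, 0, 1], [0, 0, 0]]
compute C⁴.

[[0, 0, 0], [0, 0, 0], [0, 0, 0]]

C is strictly triangular, hence nilpotent: C³ = 0, so C⁴ = 0.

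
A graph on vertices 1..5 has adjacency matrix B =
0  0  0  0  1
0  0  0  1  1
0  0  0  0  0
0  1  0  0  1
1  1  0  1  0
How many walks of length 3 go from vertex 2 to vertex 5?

The number of length-3 walks from vertex 2 to vertex 5 is entry (2,5) of B³, where B is the adjacency matrix.
B² = [[1, 1, 0, 1, 0], [1, 2, 0, 1, 1], [0, 0, 0, 0, 0], [1, 1, 0, 2, 1], [0, 1, 0, 1, 3]]
B³ = [[0, 1, 0, 1, 3], [1, 2, 0, 3, 4], [0, 0, 0, 0, 0], [1, 3, 0, 2, 4], [3, 4, 0, 4, 2]]

4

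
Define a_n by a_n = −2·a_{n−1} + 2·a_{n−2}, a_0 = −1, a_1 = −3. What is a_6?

272

With companion matrix M = [[−2, 2], [1, 0]], [a_n, a_{n−1}]ᵀ = M·[a_{n−1}, a_{n−2}]ᵀ, so [a_6, a_5]ᵀ = M^5·[a_1, a_0]ᵀ.
M^5 = [[−120, 88], [44, −32]], giving [a_6, a_5]ᵀ = [[272], [−100]].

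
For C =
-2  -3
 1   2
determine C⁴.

C² = [[1, 0], [0, 1]]
C³ = [[-2, -3], [1, 2]]
C⁴ = [[1, 0], [0, 1]]

[[1, 0], [0, 1]]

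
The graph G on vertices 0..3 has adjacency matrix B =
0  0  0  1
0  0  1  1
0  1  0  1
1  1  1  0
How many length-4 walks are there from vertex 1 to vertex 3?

6

The number of length-4 walks from vertex 1 to vertex 3 is entry (1,3) of B⁴, where B is the adjacency matrix.
B² = [[1, 1, 1, 0], [1, 2, 1, 1], [1, 1, 2, 1], [0, 1, 1, 3]]
B³ = [[0, 1, 1, 3], [1, 2, 3, 4], [1, 3, 2, 4], [3, 4, 4, 2]]
B⁴ = [[3, 4, 4, 2], [4, 7, 6, 6], [4, 6, 7, 6], [2, 6, 6, 11]]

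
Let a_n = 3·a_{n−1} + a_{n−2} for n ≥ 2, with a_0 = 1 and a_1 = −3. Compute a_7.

−3207

With companion matrix A = [[3, 1], [1, 0]], [a_n, a_{n−1}]ᵀ = A·[a_{n−1}, a_{n−2}]ᵀ, so [a_7, a_6]ᵀ = A⁶·[a_1, a_0]ᵀ.
A⁶ = [[1189, 360], [360, 109]], giving [a_7, a_6]ᵀ = [[−3207], [−971]].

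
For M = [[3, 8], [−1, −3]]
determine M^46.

M² = I (check: tr M = 0 and det M = −1), so M^46 = I since 46 is even.

[[1, 0], [0, 1]]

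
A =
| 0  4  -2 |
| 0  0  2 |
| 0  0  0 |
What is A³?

A is strictly triangular, hence nilpotent: A³ = 0, so A³ = 0.

[[0, 0, 0], [0, 0, 0], [0, 0, 0]]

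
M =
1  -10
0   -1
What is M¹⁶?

[[1, 0], [0, 1]]

M² = I (check: tr M = 0 and det M = -1), so M¹⁶ = I since 16 is even.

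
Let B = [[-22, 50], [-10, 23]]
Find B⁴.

tr B = 1 and det B = -6, so the characteristic polynomial is λ² − (1)λ + (-6) with roots 3 and -2.
Eigenvectors give P = [[-2, -5], [-1, -2]] with P⁻¹ = [[2, -5], [-1, 2]], and B = P·diag(3, -2)·P⁻¹.
Then B⁴ = P·diag(81, 16)·P⁻¹ = [[-162, -80], [-81, -32]] · [[2, -5], [-1, 2]] = [[-244, 650], [-130, 341]].

[[-244, 650], [-130, 341]]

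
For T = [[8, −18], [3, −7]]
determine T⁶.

tr T = 1 and det T = −2, so the characteristic polynomial is λ² − (1)λ + (−2) with roots −1 and 2.
Eigenvectors give P = [[−2, 3], [−1, 1]] with P⁻¹ = [[1, −3], [1, −2]], and T = P·diag(−1, 2)·P⁻¹.
Then T⁶ = P·diag(1, 64)·P⁻¹ = [[−2, 192], [−1, 64]] · [[1, −3], [1, −2]] = [[190, −378], [63, −125]].

[[190, −378], [63, −125]]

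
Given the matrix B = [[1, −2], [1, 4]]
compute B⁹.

[[−18659, −38342], [19171, 38854]]

tr B = 5 and det B = 6, so the characteristic polynomial is λ² − (5)λ + (6) with roots 3 and 2.
Eigenvectors give P = [[1, 2], [−1, −1]] with P⁻¹ = [[−1, −2], [1, 1]], and B = P·diag(3, 2)·P⁻¹.
Then B⁹ = P·diag(19683, 512)·P⁻¹ = [[19683, 1024], [−19683, −512]] · [[−1, −2], [1, 1]] = [[−18659, −38342], [19171, 38854]].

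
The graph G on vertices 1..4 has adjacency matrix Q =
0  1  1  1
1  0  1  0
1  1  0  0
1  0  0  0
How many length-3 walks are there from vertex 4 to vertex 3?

1

The number of length-3 walks from vertex 4 to vertex 3 is entry (4,3) of Q³, where Q is the adjacency matrix.
Q² = [[3, 1, 1, 0], [1, 2, 1, 1], [1, 1, 2, 1], [0, 1, 1, 1]]
Q³ = [[2, 4, 4, 3], [4, 2, 3, 1], [4, 3, 2, 1], [3, 1, 1, 0]]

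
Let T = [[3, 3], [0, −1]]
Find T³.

T² = [[9, 6], [0, 1]]
T³ = [[27, 21], [0, −1]]

[[27, 21], [0, −1]]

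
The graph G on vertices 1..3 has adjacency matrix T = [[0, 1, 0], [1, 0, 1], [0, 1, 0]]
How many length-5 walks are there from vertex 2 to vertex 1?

4

The number of length-5 walks from vertex 2 to vertex 1 is entry (2,1) of T⁵, where T is the adjacency matrix.
T² = [[1, 0, 1], [0, 2, 0], [1, 0, 1]]
T³ = [[0, 2, 0], [2, 0, 2], [0, 2, 0]]
T⁴ = [[2, 0, 2], [0, 4, 0], [2, 0, 2]]
T⁵ = [[0, 4, 0], [4, 0, 4], [0, 4, 0]]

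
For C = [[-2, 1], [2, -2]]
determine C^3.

C^2 = [[6, -4], [-8, 6]]
C^3 = [[-20, 14], [28, -20]]

[[-20, 14], [28, -20]]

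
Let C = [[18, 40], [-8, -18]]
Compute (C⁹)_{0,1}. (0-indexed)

10240

tr C = 0 and det C = -4, so the characteristic polynomial is λ² − (0)λ + (-4) with roots 2 and -2.
Eigenvectors give P = [[5, -2], [-2, 1]] with P⁻¹ = [[1, 2], [2, 5]], and C = P·diag(2, -2)·P⁻¹.
Then C⁹ = P·diag(512, -512)·P⁻¹ = [[2560, 1024], [-1024, -512]] · [[1, 2], [2, 5]] = [[4608, 10240], [-2048, -4608]].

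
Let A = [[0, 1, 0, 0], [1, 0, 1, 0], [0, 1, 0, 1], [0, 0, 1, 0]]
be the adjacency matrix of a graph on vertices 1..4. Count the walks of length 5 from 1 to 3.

The number of length-5 walks from vertex 1 to vertex 3 is entry (1,3) of A⁵, where A is the adjacency matrix.
A² = [[1, 0, 1, 0], [0, 2, 0, 1], [1, 0, 2, 0], [0, 1, 0, 1]]
A³ = [[0, 2, 0, 1], [2, 0, 3, 0], [0, 3, 0, 2], [1, 0, 2, 0]]
A⁴ = [[2, 0, 3, 0], [0, 5, 0, 3], [3, 0, 5, 0], [0, 3, 0, 2]]
A⁵ = [[0, 5, 0, 3], [5, 0, 8, 0], [0, 8, 0, 5], [3, 0, 5, 0]]

0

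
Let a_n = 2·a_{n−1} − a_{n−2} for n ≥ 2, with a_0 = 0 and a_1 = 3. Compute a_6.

18

With companion matrix A = [[2, −1], [1, 0]], [a_n, a_{n−1}]ᵀ = A·[a_{n−1}, a_{n−2}]ᵀ, so [a_6, a_5]ᵀ = A^5·[a_1, a_0]ᵀ.
A^5 = [[6, −5], [5, −4]], giving [a_6, a_5]ᵀ = [[18], [15]].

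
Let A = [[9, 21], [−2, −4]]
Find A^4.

tr A = 5 and det A = 6, so the characteristic polynomial is λ² − (5)λ + (6) with roots 2 and 3.
Eigenvectors give P = [[3, 7], [−1, −2]] with P⁻¹ = [[−2, −7], [1, 3]], and A = P·diag(2, 3)·P⁻¹.
Then A^4 = P·diag(16, 81)·P⁻¹ = [[48, 567], [−16, −162]] · [[−2, −7], [1, 3]] = [[471, 1365], [−130, −374]].

[[471, 1365], [−130, −374]]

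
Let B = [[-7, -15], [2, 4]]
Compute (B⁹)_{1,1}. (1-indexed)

tr B = -3 and det B = 2, so the characteristic polynomial is λ² − (-3)λ + (2) with roots -1 and -2.
Eigenvectors give P = [[-5, -3], [2, 1]] with P⁻¹ = [[1, 3], [-2, -5]], and B = P·diag(-1, -2)·P⁻¹.
Then B⁹ = P·diag(-1, -512)·P⁻¹ = [[5, 1536], [-2, -512]] · [[1, 3], [-2, -5]] = [[-3067, -7665], [1022, 2554]].

-3067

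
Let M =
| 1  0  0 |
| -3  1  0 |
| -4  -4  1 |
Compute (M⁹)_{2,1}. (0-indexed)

M = I + N where N = [[0, 0, 0], [-3, 0, 0], [-4, -4, 0]] is strictly lower-triangular, so N³ = 0.
(I + N)⁹ = I + 9·N + 36·N² = [[1, 0, 0], [-27, 1, 0], [396, -36, 1]].

-36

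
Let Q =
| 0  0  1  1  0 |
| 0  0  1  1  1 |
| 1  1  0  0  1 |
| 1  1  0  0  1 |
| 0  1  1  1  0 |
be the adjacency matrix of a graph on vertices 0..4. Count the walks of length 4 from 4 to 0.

The number of length-4 walks from vertex 4 to vertex 0 is entry (4,0) of Q^4, where Q is the adjacency matrix.
Q^2 = [[2, 2, 0, 0, 2], [2, 3, 1, 1, 2], [0, 1, 3, 3, 1], [0, 1, 3, 3, 1], [2, 2, 1, 1, 3]]
Q^3 = [[0, 2, 6, 6, 2], [2, 4, 7, 7, 5], [6, 7, 2, 2, 7], [6, 7, 2, 2, 7], [2, 5, 7, 7, 4]]
Q^4 = [[12, 14, 4, 4, 14], [14, 19, 11, 11, 18], [4, 11, 20, 20, 11], [4, 11, 20, 20, 11], [14, 18, 11, 11, 19]]

14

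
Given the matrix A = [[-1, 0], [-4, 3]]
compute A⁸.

tr A = 2 and det A = -3, so the characteristic polynomial is λ² − (2)λ + (-3) with roots 3 and -1.
Eigenvectors give P = [[0, 1], [1, 1]] with P⁻¹ = [[-1, 1], [1, 0]], and A = P·diag(3, -1)·P⁻¹.
Then A⁸ = P·diag(6561, 1)·P⁻¹ = [[0, 1], [6561, 1]] · [[-1, 1], [1, 0]] = [[1, 0], [-6560, 6561]].

[[1, 0], [-6560, 6561]]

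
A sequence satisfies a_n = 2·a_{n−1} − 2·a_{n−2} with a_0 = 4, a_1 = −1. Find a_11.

−288

With companion matrix A = [[2, −2], [1, 0]], [a_n, a_{n−1}]ᵀ = A·[a_{n−1}, a_{n−2}]ᵀ, so [a_11, a_10]ᵀ = A^10·[a_1, a_0]ᵀ.
A^10 = [[32, −64], [32, −32]], giving [a_11, a_10]ᵀ = [[−288], [−160]].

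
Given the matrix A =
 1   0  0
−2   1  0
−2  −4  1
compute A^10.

[[1, 0, 0], [−20, 1, 0], [340, −40, 1]]

A = I + N where N = [[0, 0, 0], [−2, 0, 0], [−2, −4, 0]] is strictly lower-triangular, so N^3 = 0.
(I + N)^10 = I + 10·N + 45·N^2 = [[1, 0, 0], [−20, 1, 0], [340, −40, 1]].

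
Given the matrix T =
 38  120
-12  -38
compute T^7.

[[2432, 7680], [-768, -2432]]

tr T = 0 and det T = -4, so the characteristic polynomial is λ² − (0)λ + (-4) with roots -2 and 2.
Eigenvectors give P = [[-3, 10], [1, -3]] with P⁻¹ = [[3, 10], [1, 3]], and T = P·diag(-2, 2)·P⁻¹.
Then T^7 = P·diag(-128, 128)·P⁻¹ = [[384, 1280], [-128, -384]] · [[3, 10], [1, 3]] = [[2432, 7680], [-768, -2432]].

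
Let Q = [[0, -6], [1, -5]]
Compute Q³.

tr Q = -5 and det Q = 6, so the characteristic polynomial is λ² − (-5)λ + (6) with roots -2 and -3.
Eigenvectors give P = [[-3, -2], [-1, -1]] with P⁻¹ = [[-1, 2], [1, -3]], and Q = P·diag(-2, -3)·P⁻¹.
Then Q³ = P·diag(-8, -27)·P⁻¹ = [[24, 54], [8, 27]] · [[-1, 2], [1, -3]] = [[30, -114], [19, -65]].

[[30, -114], [19, -65]]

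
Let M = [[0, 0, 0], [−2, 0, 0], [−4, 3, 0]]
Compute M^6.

M is strictly triangular, hence nilpotent: M^3 = 0, so M^6 = 0.

[[0, 0, 0], [0, 0, 0], [0, 0, 0]]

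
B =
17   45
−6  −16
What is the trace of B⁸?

257

tr B = 1 and det B = −2, so the characteristic polynomial is λ² − (1)λ + (−2) with roots 2 and −1.
Eigenvectors give P = [[−3, −5], [1, 2]] with P⁻¹ = [[−2, −5], [1, 3]], and B = P·diag(2, −1)·P⁻¹.
Then B⁸ = P·diag(256, 1)·P⁻¹ = [[−768, −5], [256, 2]] · [[−2, −5], [1, 3]] = [[1531, 3825], [−510, −1274]].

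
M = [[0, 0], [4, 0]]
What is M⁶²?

[[0, 0], [0, 0]]

M is strictly triangular, hence nilpotent: M² = 0, so M⁶² = 0.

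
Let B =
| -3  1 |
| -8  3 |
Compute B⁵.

B² = I (check: tr B = 0 and det B = -1), so B⁵ = B since 5 is odd.

[[-3, 1], [-8, 3]]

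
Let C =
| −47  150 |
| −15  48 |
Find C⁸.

[[−56489, 189150], [−18915, 63306]]

tr C = 1 and det C = −6, so the characteristic polynomial is λ² − (1)λ + (−6) with roots −2 and 3.
Eigenvectors give P = [[10, −3], [3, −1]] with P⁻¹ = [[1, −3], [3, −10]], and C = P·diag(−2, 3)·P⁻¹.
Then C⁸ = P·diag(256, 6561)·P⁻¹ = [[2560, −19683], [768, −6561]] · [[1, −3], [3, −10]] = [[−56489, 189150], [−18915, 63306]].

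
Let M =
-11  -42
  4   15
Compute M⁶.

tr M = 4 and det M = 3, so the characteristic polynomial is λ² − (4)λ + (3) with roots 1 and 3.
Eigenvectors give P = [[7, -3], [-2, 1]] with P⁻¹ = [[1, 3], [2, 7]], and M = P·diag(1, 3)·P⁻¹.
Then M⁶ = P·diag(1, 729)·P⁻¹ = [[7, -2187], [-2, 729]] · [[1, 3], [2, 7]] = [[-4367, -15288], [1456, 5097]].

[[-4367, -15288], [1456, 5097]]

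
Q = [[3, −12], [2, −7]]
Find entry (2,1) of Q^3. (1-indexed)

26

tr Q = −4 and det Q = 3, so the characteristic polynomial is λ² − (−4)λ + (3) with roots −3 and −1.
Eigenvectors give P = [[−2, −3], [−1, −1]] with P⁻¹ = [[1, −3], [−1, 2]], and Q = P·diag(−3, −1)·P⁻¹.
Then Q^3 = P·diag(−27, −1)·P⁻¹ = [[54, 3], [27, 1]] · [[1, −3], [−1, 2]] = [[51, −156], [26, −79]].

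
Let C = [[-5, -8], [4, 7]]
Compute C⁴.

[[-79, -160], [80, 161]]

tr C = 2 and det C = -3, so the characteristic polynomial is λ² − (2)λ + (-3) with roots -1 and 3.
Eigenvectors give P = [[2, -1], [-1, 1]] with P⁻¹ = [[1, 1], [1, 2]], and C = P·diag(-1, 3)·P⁻¹.
Then C⁴ = P·diag(1, 81)·P⁻¹ = [[2, -81], [-1, 81]] · [[1, 1], [1, 2]] = [[-79, -160], [80, 161]].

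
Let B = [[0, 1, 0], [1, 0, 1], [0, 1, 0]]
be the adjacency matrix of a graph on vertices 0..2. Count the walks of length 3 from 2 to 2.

The number of length-3 walks from vertex 2 to vertex 2 is entry (2,2) of B³, where B is the adjacency matrix.
B² = [[1, 0, 1], [0, 2, 0], [1, 0, 1]]
B³ = [[0, 2, 0], [2, 0, 2], [0, 2, 0]]

0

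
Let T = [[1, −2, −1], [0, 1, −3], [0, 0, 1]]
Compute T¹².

[[1, −24, 384], [0, 1, −36], [0, 0, 1]]

T = I + N where N = [[0, −2, −1], [0, 0, −3], [0, 0, 0]] is strictly upper-triangular, so N³ = 0.
(I + N)¹² = I + 12·N + 66·N² = [[1, −24, 384], [0, 1, −36], [0, 0, 1]].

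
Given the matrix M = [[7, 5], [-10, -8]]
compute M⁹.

[[20707, 20195], [-40390, -39878]]

tr M = -1 and det M = -6, so the characteristic polynomial is λ² − (-1)λ + (-6) with roots 2 and -3.
Eigenvectors give P = [[-1, 1], [1, -2]] with P⁻¹ = [[-2, -1], [-1, -1]], and M = P·diag(2, -3)·P⁻¹.
Then M⁹ = P·diag(512, -19683)·P⁻¹ = [[-512, -19683], [512, 39366]] · [[-2, -1], [-1, -1]] = [[20707, 20195], [-40390, -39878]].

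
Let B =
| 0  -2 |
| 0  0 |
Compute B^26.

B is strictly triangular, hence nilpotent: B^2 = 0, so B^26 = 0.

[[0, 0], [0, 0]]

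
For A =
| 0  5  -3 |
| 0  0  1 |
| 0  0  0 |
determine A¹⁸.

[[0, 0, 0], [0, 0, 0], [0, 0, 0]]

A is strictly triangular, hence nilpotent: A³ = 0, so A¹⁸ = 0.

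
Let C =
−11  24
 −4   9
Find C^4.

tr C = −2 and det C = −3, so the characteristic polynomial is λ² − (−2)λ + (−3) with roots −3 and 1.
Eigenvectors give P = [[3, 2], [1, 1]] with P⁻¹ = [[1, −2], [−1, 3]], and C = P·diag(−3, 1)·P⁻¹.
Then C^4 = P·diag(81, 1)·P⁻¹ = [[243, 2], [81, 1]] · [[1, −2], [−1, 3]] = [[241, −480], [80, −159]].

[[241, −480], [80, −159]]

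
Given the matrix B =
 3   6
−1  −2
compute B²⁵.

[[3, 6], [−1, −2]]

B² = B (a projection; rank 1, trace 1), so B²⁵ = B.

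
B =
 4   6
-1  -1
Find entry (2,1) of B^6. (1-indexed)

tr B = 3 and det B = 2, so the characteristic polynomial is λ² − (3)λ + (2) with roots 1 and 2.
Eigenvectors give P = [[-2, -3], [1, 1]] with P⁻¹ = [[1, 3], [-1, -2]], and B = P·diag(1, 2)·P⁻¹.
Then B^6 = P·diag(1, 64)·P⁻¹ = [[-2, -192], [1, 64]] · [[1, 3], [-1, -2]] = [[190, 378], [-63, -125]].

-63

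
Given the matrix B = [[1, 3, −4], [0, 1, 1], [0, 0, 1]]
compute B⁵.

[[1, 15, 10], [0, 1, 5], [0, 0, 1]]

B = I + N where N = [[0, 3, −4], [0, 0, 1], [0, 0, 0]] is strictly upper-triangular, so N³ = 0.
(I + N)⁵ = I + 5·N + 10·N² = [[1, 15, 10], [0, 1, 5], [0, 0, 1]].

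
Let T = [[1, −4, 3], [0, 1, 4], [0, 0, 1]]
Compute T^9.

[[1, −36, −549], [0, 1, 36], [0, 0, 1]]

T = I + N where N = [[0, −4, 3], [0, 0, 4], [0, 0, 0]] is strictly upper-triangular, so N^3 = 0.
(I + N)^9 = I + 9·N + 36·N^2 = [[1, −36, −549], [0, 1, 36], [0, 0, 1]].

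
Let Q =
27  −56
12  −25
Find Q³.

tr Q = 2 and det Q = −3, so the characteristic polynomial is λ² − (2)λ + (−3) with roots −1 and 3.
Eigenvectors give P = [[2, 7], [1, 3]] with P⁻¹ = [[−3, 7], [1, −2]], and Q = P·diag(−1, 3)·P⁻¹.
Then Q³ = P·diag(−1, 27)·P⁻¹ = [[−2, 189], [−1, 81]] · [[−3, 7], [1, −2]] = [[195, −392], [84, −169]].

[[195, −392], [84, −169]]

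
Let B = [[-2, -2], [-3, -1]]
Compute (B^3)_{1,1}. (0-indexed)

-25

B^2 = [[10, 6], [9, 7]]
B^3 = [[-38, -26], [-39, -25]]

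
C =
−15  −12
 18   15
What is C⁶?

[[729, 0], [0, 729]]

tr C = 0 and det C = −9, so the characteristic polynomial is λ² − (0)λ + (−9) with roots 3 and −3.
Eigenvectors give P = [[2, 1], [−3, −1]] with P⁻¹ = [[−1, −1], [3, 2]], and C = P·diag(3, −3)·P⁻¹.
Then C⁶ = P·diag(729, 729)·P⁻¹ = [[1458, 729], [−2187, −729]] · [[−1, −1], [3, 2]] = [[729, 0], [0, 729]].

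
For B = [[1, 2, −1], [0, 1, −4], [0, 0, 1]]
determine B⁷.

[[1, 14, −175], [0, 1, −28], [0, 0, 1]]

B = I + N where N = [[0, 2, −1], [0, 0, −4], [0, 0, 0]] is strictly upper-triangular, so N³ = 0.
(I + N)⁷ = I + 7·N + 21·N² = [[1, 14, −175], [0, 1, −28], [0, 0, 1]].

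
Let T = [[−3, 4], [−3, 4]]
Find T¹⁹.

[[−3, 4], [−3, 4]]

T² = T (a projection; rank 1, trace 1), so T¹⁹ = T.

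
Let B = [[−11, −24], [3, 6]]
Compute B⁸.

[[57001, 151320], [−18915, −50184]]

tr B = −5 and det B = 6, so the characteristic polynomial is λ² − (−5)λ + (6) with roots −3 and −2.
Eigenvectors give P = [[3, 8], [−1, −3]] with P⁻¹ = [[3, 8], [−1, −3]], and B = P·diag(−3, −2)·P⁻¹.
Then B⁸ = P·diag(6561, 256)·P⁻¹ = [[19683, 2048], [−6561, −768]] · [[3, 8], [−1, −3]] = [[57001, 151320], [−18915, −50184]].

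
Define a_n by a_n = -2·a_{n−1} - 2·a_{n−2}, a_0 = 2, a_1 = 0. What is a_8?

32

With companion matrix C = [[-2, -2], [1, 0]], [a_n, a_{n−1}]ᵀ = C·[a_{n−1}, a_{n−2}]ᵀ, so [a_8, a_7]ᵀ = C^7·[a_1, a_0]ᵀ.
C^7 = [[0, 16], [-8, -16]], giving [a_8, a_7]ᵀ = [[32], [-32]].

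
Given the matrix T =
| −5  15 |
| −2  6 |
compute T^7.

T² = T (a projection; rank 1, trace 1), so T^7 = T.

[[−5, 15], [−2, 6]]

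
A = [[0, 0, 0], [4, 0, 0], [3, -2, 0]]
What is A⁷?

A is strictly triangular, hence nilpotent: A³ = 0, so A⁷ = 0.

[[0, 0, 0], [0, 0, 0], [0, 0, 0]]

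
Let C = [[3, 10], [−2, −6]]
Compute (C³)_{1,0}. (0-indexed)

tr C = −3 and det C = 2, so the characteristic polynomial is λ² − (−3)λ + (2) with roots −1 and −2.
Eigenvectors give P = [[5, −2], [−2, 1]] with P⁻¹ = [[1, 2], [2, 5]], and C = P·diag(−1, −2)·P⁻¹.
Then C³ = P·diag(−1, −8)·P⁻¹ = [[−5, 16], [2, −8]] · [[1, 2], [2, 5]] = [[27, 70], [−14, −36]].

−14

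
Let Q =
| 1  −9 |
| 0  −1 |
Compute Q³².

Q² = I (check: tr Q = 0 and det Q = −1), so Q³² = I since 32 is even.

[[1, 0], [0, 1]]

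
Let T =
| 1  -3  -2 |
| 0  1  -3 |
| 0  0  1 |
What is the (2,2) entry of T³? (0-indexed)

1

T = I + N where N = [[0, -3, -2], [0, 0, -3], [0, 0, 0]] is strictly upper-triangular, so N³ = 0.
(I + N)³ = I + 3·N + 3·N² = [[1, -9, 21], [0, 1, -9], [0, 0, 1]].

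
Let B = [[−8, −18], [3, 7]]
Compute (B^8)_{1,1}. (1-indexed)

tr B = −1 and det B = −2, so the characteristic polynomial is λ² − (−1)λ + (−2) with roots −2 and 1.
Eigenvectors give P = [[−3, −2], [1, 1]] with P⁻¹ = [[−1, −2], [1, 3]], and B = P·diag(−2, 1)·P⁻¹.
Then B^8 = P·diag(256, 1)·P⁻¹ = [[−768, −2], [256, 1]] · [[−1, −2], [1, 3]] = [[766, 1530], [−255, −509]].

766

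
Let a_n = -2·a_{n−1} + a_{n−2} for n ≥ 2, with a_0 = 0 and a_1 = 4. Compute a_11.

22964

With companion matrix A = [[-2, 1], [1, 0]], [a_n, a_{n−1}]ᵀ = A·[a_{n−1}, a_{n−2}]ᵀ, so [a_11, a_10]ᵀ = A¹⁰·[a_1, a_0]ᵀ.
A¹⁰ = [[5741, -2378], [-2378, 985]], giving [a_11, a_10]ᵀ = [[22964], [-9512]].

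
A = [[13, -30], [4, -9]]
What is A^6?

[[4369, -10920], [1456, -3639]]

tr A = 4 and det A = 3, so the characteristic polynomial is λ² − (4)λ + (3) with roots 1 and 3.
Eigenvectors give P = [[-5, 3], [-2, 1]] with P⁻¹ = [[1, -3], [2, -5]], and A = P·diag(1, 3)·P⁻¹.
Then A^6 = P·diag(1, 729)·P⁻¹ = [[-5, 2187], [-2, 729]] · [[1, -3], [2, -5]] = [[4369, -10920], [1456, -3639]].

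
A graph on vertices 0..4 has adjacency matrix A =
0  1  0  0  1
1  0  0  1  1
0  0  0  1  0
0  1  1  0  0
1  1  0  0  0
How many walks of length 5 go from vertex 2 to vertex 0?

5

The number of length-5 walks from vertex 2 to vertex 0 is entry (2,0) of A⁵, where A is the adjacency matrix.
A² = [[2, 1, 0, 1, 1], [1, 3, 1, 0, 1], [0, 1, 1, 0, 0], [1, 0, 0, 2, 1], [1, 1, 0, 1, 2]]
A³ = [[2, 4, 1, 1, 3], [4, 2, 0, 4, 4], [1, 0, 0, 2, 1], [1, 4, 2, 0, 1], [3, 4, 1, 1, 2]]
A⁴ = [[7, 6, 1, 5, 6], [6, 12, 4, 2, 6], [1, 4, 2, 0, 1], [5, 2, 0, 6, 5], [6, 6, 1, 5, 7]]
A⁵ = [[12, 18, 5, 7, 13], [18, 14, 2, 16, 18], [5, 2, 0, 6, 5], [7, 16, 6, 2, 7], [13, 18, 5, 7, 12]]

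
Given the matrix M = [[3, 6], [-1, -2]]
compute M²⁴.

[[3, 6], [-1, -2]]

M² = M (a projection; rank 1, trace 1), so M²⁴ = M.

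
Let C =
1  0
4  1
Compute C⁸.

[[1, 0], [32, 1]]

C = I + N where N = [[0, 0], [4, 0]] is strictly lower-triangular, so N² = 0.
(I + N)⁸ = I + 8·N = [[1, 0], [32, 1]].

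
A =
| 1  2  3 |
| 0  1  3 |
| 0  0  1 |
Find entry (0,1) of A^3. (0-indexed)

A = I + N where N = [[0, 2, 3], [0, 0, 3], [0, 0, 0]] is strictly upper-triangular, so N^3 = 0.
(I + N)^3 = I + 3·N + 3·N^2 = [[1, 6, 27], [0, 1, 9], [0, 0, 1]].

6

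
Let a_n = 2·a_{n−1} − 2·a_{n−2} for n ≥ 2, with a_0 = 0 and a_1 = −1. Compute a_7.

8

With companion matrix C = [[2, −2], [1, 0]], [a_n, a_{n−1}]ᵀ = C·[a_{n−1}, a_{n−2}]ᵀ, so [a_7, a_6]ᵀ = C⁶·[a_1, a_0]ᵀ.
C⁶ = [[−8, 16], [−8, 8]], giving [a_7, a_6]ᵀ = [[8], [8]].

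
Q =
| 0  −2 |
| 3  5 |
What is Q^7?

tr Q = 5 and det Q = 6, so the characteristic polynomial is λ² − (5)λ + (6) with roots 3 and 2.
Eigenvectors give P = [[−2, −1], [3, 1]] with P⁻¹ = [[1, 1], [−3, −2]], and Q = P·diag(3, 2)·P⁻¹.
Then Q^7 = P·diag(2187, 128)·P⁻¹ = [[−4374, −128], [6561, 128]] · [[1, 1], [−3, −2]] = [[−3990, −4118], [6177, 6305]].

[[−3990, −4118], [6177, 6305]]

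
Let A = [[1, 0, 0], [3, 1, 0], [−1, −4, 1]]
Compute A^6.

A = I + N where N = [[0, 0, 0], [3, 0, 0], [−1, −4, 0]] is strictly lower-triangular, so N^3 = 0.
(I + N)^6 = I + 6·N + 15·N^2 = [[1, 0, 0], [18, 1, 0], [−186, −24, 1]].

[[1, 0, 0], [18, 1, 0], [−186, −24, 1]]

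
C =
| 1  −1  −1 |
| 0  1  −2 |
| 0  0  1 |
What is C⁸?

C = I + N where N = [[0, −1, −1], [0, 0, −2], [0, 0, 0]] is strictly upper-triangular, so N³ = 0.
(I + N)⁸ = I + 8·N + 28·N² = [[1, −8, 48], [0, 1, −16], [0, 0, 1]].

[[1, −8, 48], [0, 1, −16], [0, 0, 1]]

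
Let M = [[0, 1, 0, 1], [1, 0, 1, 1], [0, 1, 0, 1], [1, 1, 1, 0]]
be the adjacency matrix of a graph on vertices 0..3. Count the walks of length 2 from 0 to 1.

The number of length-2 walks from vertex 0 to vertex 1 is entry (0,1) of M², where M is the adjacency matrix.
M² = [[2, 1, 2, 1], [1, 3, 1, 2], [2, 1, 2, 1], [1, 2, 1, 3]]

1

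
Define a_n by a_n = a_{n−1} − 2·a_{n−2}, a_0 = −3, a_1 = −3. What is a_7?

With companion matrix C = [[1, −2], [1, 0]], [a_n, a_{n−1}]ᵀ = C·[a_{n−1}, a_{n−2}]ᵀ, so [a_7, a_6]ᵀ = C⁶·[a_1, a_0]ᵀ.
C⁶ = [[7, −10], [5, 2]], giving [a_7, a_6]ᵀ = [[9], [−21]].

9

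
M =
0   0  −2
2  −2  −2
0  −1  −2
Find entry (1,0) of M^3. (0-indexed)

12

M^2 = [[0, 2, 4], [−4, 6, 4], [−2, 4, 6]]
M^3 = [[4, −8, −12], [12, −16, −12], [8, −14, −16]]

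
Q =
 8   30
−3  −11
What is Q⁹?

tr Q = −3 and det Q = 2, so the characteristic polynomial is λ² − (−3)λ + (2) with roots −1 and −2.
Eigenvectors give P = [[10, −3], [−3, 1]] with P⁻¹ = [[1, 3], [3, 10]], and Q = P·diag(−1, −2)·P⁻¹.
Then Q⁹ = P·diag(−1, −512)·P⁻¹ = [[−10, 1536], [3, −512]] · [[1, 3], [3, 10]] = [[4598, 15330], [−1533, −5111]].

[[4598, 15330], [−1533, −5111]]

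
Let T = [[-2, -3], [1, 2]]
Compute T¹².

[[1, 0], [0, 1]]

T² = I (check: tr T = 0 and det T = -1), so T¹² = I since 12 is even.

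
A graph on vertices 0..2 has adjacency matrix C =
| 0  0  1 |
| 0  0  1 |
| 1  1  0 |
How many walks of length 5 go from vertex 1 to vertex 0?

0

The number of length-5 walks from vertex 1 to vertex 0 is entry (1,0) of C⁵, where C is the adjacency matrix.
C² = [[1, 1, 0], [1, 1, 0], [0, 0, 2]]
C³ = [[0, 0, 2], [0, 0, 2], [2, 2, 0]]
C⁴ = [[2, 2, 0], [2, 2, 0], [0, 0, 4]]
C⁵ = [[0, 0, 4], [0, 0, 4], [4, 4, 0]]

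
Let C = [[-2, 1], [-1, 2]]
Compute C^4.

C^2 = [[3, 0], [0, 3]]
C^3 = [[-6, 3], [-3, 6]]
C^4 = [[9, 0], [0, 9]]

[[9, 0], [0, 9]]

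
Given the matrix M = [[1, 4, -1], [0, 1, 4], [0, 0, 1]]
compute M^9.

M = I + N where N = [[0, 4, -1], [0, 0, 4], [0, 0, 0]] is strictly upper-triangular, so N^3 = 0.
(I + N)^9 = I + 9·N + 36·N^2 = [[1, 36, 567], [0, 1, 36], [0, 0, 1]].

[[1, 36, 567], [0, 1, 36], [0, 0, 1]]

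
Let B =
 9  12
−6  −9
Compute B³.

[[81, 108], [−54, −81]]

tr B = 0 and det B = −9, so the characteristic polynomial is λ² − (0)λ + (−9) with roots 3 and −3.
Eigenvectors give P = [[2, −1], [−1, 1]] with P⁻¹ = [[1, 1], [1, 2]], and B = P·diag(3, −3)·P⁻¹.
Then B³ = P·diag(27, −27)·P⁻¹ = [[54, 27], [−27, −27]] · [[1, 1], [1, 2]] = [[81, 108], [−54, −81]].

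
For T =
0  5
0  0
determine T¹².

T is strictly triangular, hence nilpotent: T² = 0, so T¹² = 0.

[[0, 0], [0, 0]]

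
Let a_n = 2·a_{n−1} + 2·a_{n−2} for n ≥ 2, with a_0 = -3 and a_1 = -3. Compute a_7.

-1704

With companion matrix B = [[2, 2], [1, 0]], [a_n, a_{n−1}]ᵀ = B·[a_{n−1}, a_{n−2}]ᵀ, so [a_7, a_6]ᵀ = B⁶·[a_1, a_0]ᵀ.
B⁶ = [[328, 240], [120, 88]], giving [a_7, a_6]ᵀ = [[-1704], [-624]].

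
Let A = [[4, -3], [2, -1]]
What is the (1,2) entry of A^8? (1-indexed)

-765

tr A = 3 and det A = 2, so the characteristic polynomial is λ² − (3)λ + (2) with roots 2 and 1.
Eigenvectors give P = [[-3, 1], [-2, 1]] with P⁻¹ = [[-1, 1], [-2, 3]], and A = P·diag(2, 1)·P⁻¹.
Then A^8 = P·diag(256, 1)·P⁻¹ = [[-768, 1], [-512, 1]] · [[-1, 1], [-2, 3]] = [[766, -765], [510, -509]].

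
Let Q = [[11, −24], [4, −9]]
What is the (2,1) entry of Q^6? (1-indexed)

728

tr Q = 2 and det Q = −3, so the characteristic polynomial is λ² − (2)λ + (−3) with roots 3 and −1.
Eigenvectors give P = [[−3, 2], [−1, 1]] with P⁻¹ = [[−1, 2], [−1, 3]], and Q = P·diag(3, −1)·P⁻¹.
Then Q^6 = P·diag(729, 1)·P⁻¹ = [[−2187, 2], [−729, 1]] · [[−1, 2], [−1, 3]] = [[2185, −4368], [728, −1455]].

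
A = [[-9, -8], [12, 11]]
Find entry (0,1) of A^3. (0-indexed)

tr A = 2 and det A = -3, so the characteristic polynomial is λ² − (2)λ + (-3) with roots -1 and 3.
Eigenvectors give P = [[1, -2], [-1, 3]] with P⁻¹ = [[3, 2], [1, 1]], and A = P·diag(-1, 3)·P⁻¹.
Then A^3 = P·diag(-1, 27)·P⁻¹ = [[-1, -54], [1, 81]] · [[3, 2], [1, 1]] = [[-57, -56], [84, 83]].

-56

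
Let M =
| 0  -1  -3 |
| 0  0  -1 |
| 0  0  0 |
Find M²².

M is strictly triangular, hence nilpotent: M³ = 0, so M²² = 0.

[[0, 0, 0], [0, 0, 0], [0, 0, 0]]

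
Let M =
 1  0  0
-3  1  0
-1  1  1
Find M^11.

[[1, 0, 0], [-33, 1, 0], [-176, 11, 1]]

M = I + N where N = [[0, 0, 0], [-3, 0, 0], [-1, 1, 0]] is strictly lower-triangular, so N^3 = 0.
(I + N)^11 = I + 11·N + 55·N^2 = [[1, 0, 0], [-33, 1, 0], [-176, 11, 1]].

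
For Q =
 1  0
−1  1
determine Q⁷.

[[1, 0], [−7, 1]]

Q = I + N where N = [[0, 0], [−1, 0]] is strictly lower-triangular, so N² = 0.
(I + N)⁷ = I + 7·N = [[1, 0], [−7, 1]].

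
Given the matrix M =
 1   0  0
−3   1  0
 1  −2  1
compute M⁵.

[[1, 0, 0], [−15, 1, 0], [65, −10, 1]]

M = I + N where N = [[0, 0, 0], [−3, 0, 0], [1, −2, 0]] is strictly lower-triangular, so N³ = 0.
(I + N)⁵ = I + 5·N + 10·N² = [[1, 0, 0], [−15, 1, 0], [65, −10, 1]].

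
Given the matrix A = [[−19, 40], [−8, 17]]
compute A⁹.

tr A = −2 and det A = −3, so the characteristic polynomial is λ² − (−2)λ + (−3) with roots 1 and −3.
Eigenvectors give P = [[2, 5], [1, 2]] with P⁻¹ = [[−2, 5], [1, −2]], and A = P·diag(1, −3)·P⁻¹.
Then A⁹ = P·diag(1, −19683)·P⁻¹ = [[2, −98415], [1, −39366]] · [[−2, 5], [1, −2]] = [[−98419, 196840], [−39368, 78737]].

[[−98419, 196840], [−39368, 78737]]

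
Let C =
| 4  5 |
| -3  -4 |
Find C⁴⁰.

[[1, 0], [0, 1]]

C² = I (check: tr C = 0 and det C = -1), so C⁴⁰ = I since 40 is even.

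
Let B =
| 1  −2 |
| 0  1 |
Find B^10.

B = I + N where N = [[0, −2], [0, 0]] is strictly upper-triangular, so N^2 = 0.
(I + N)^10 = I + 10·N = [[1, −20], [0, 1]].

[[1, −20], [0, 1]]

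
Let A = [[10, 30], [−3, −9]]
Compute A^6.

A² = A (a projection; rank 1, trace 1), so A^6 = A.

[[10, 30], [−3, −9]]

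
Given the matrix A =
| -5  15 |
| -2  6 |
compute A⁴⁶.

[[-5, 15], [-2, 6]]

A² = A (a projection; rank 1, trace 1), so A⁴⁶ = A.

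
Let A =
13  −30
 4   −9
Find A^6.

[[4369, −10920], [1456, −3639]]

tr A = 4 and det A = 3, so the characteristic polynomial is λ² − (4)λ + (3) with roots 1 and 3.
Eigenvectors give P = [[5, −3], [2, −1]] with P⁻¹ = [[−1, 3], [−2, 5]], and A = P·diag(1, 3)·P⁻¹.
Then A^6 = P·diag(1, 729)·P⁻¹ = [[5, −2187], [2, −729]] · [[−1, 3], [−2, 5]] = [[4369, −10920], [1456, −3639]].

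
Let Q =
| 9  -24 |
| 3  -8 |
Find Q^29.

Q² = Q (a projection; rank 1, trace 1), so Q^29 = Q.

[[9, -24], [3, -8]]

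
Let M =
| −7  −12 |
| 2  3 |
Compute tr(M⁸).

6562

tr M = −4 and det M = 3, so the characteristic polynomial is λ² − (−4)λ + (3) with roots −3 and −1.
Eigenvectors give P = [[−3, −2], [1, 1]] with P⁻¹ = [[−1, −2], [1, 3]], and M = P·diag(−3, −1)·P⁻¹.
Then M⁸ = P·diag(6561, 1)·P⁻¹ = [[−19683, −2], [6561, 1]] · [[−1, −2], [1, 3]] = [[19681, 39360], [−6560, −13119]].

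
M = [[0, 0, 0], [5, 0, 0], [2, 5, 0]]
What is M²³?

[[0, 0, 0], [0, 0, 0], [0, 0, 0]]

M is strictly triangular, hence nilpotent: M³ = 0, so M²³ = 0.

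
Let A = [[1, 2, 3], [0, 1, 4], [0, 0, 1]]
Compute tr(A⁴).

3

A = I + N where N = [[0, 2, 3], [0, 0, 4], [0, 0, 0]] is strictly upper-triangular, so N³ = 0.
(I + N)⁴ = I + 4·N + 6·N² = [[1, 8, 60], [0, 1, 16], [0, 0, 1]].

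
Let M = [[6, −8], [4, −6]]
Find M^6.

tr M = 0 and det M = −4, so the characteristic polynomial is λ² − (0)λ + (−4) with roots 2 and −2.
Eigenvectors give P = [[2, 1], [1, 1]] with P⁻¹ = [[1, −1], [−1, 2]], and M = P·diag(2, −2)·P⁻¹.
Then M^6 = P·diag(64, 64)·P⁻¹ = [[128, 64], [64, 64]] · [[1, −1], [−1, 2]] = [[64, 0], [0, 64]].

[[64, 0], [0, 64]]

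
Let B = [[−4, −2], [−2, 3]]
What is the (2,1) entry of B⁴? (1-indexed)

66

B² = [[20, 2], [2, 13]]
B³ = [[−84, −34], [−34, 35]]
B⁴ = [[404, 66], [66, 173]]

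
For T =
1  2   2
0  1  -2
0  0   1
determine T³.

[[1, 6, -6], [0, 1, -6], [0, 0, 1]]

T = I + N where N = [[0, 2, 2], [0, 0, -2], [0, 0, 0]] is strictly upper-triangular, so N³ = 0.
(I + N)³ = I + 3·N + 3·N² = [[1, 6, -6], [0, 1, -6], [0, 0, 1]].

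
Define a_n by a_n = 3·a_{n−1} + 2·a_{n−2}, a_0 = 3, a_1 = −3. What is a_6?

With companion matrix C = [[3, 2], [1, 0]], [a_n, a_{n−1}]ᵀ = C·[a_{n−1}, a_{n−2}]ᵀ, so [a_6, a_5]ᵀ = C^5·[a_1, a_0]ᵀ.
C^5 = [[495, 278], [139, 78]], giving [a_6, a_5]ᵀ = [[−651], [−183]].

−651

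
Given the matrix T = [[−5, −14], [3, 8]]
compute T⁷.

tr T = 3 and det T = 2, so the characteristic polynomial is λ² − (3)λ + (2) with roots 1 and 2.
Eigenvectors give P = [[7, −2], [−3, 1]] with P⁻¹ = [[1, 2], [3, 7]], and T = P·diag(1, 2)·P⁻¹.
Then T⁷ = P·diag(1, 128)·P⁻¹ = [[7, −256], [−3, 128]] · [[1, 2], [3, 7]] = [[−761, −1778], [381, 890]].

[[−761, −1778], [381, 890]]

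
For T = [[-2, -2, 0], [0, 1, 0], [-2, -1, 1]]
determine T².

[[4, 2, 0], [0, 1, 0], [2, 2, 1]]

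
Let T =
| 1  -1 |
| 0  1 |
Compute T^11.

[[1, -11], [0, 1]]

T = I + N where N = [[0, -1], [0, 0]] is strictly upper-triangular, so N^2 = 0.
(I + N)^11 = I + 11·N = [[1, -11], [0, 1]].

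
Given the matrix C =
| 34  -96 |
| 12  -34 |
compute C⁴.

[[16, 0], [0, 16]]

tr C = 0 and det C = -4, so the characteristic polynomial is λ² − (0)λ + (-4) with roots 2 and -2.
Eigenvectors give P = [[-3, 8], [-1, 3]] with P⁻¹ = [[-3, 8], [-1, 3]], and C = P·diag(2, -2)·P⁻¹.
Then C⁴ = P·diag(16, 16)·P⁻¹ = [[-48, 128], [-16, 48]] · [[-3, 8], [-1, 3]] = [[16, 0], [0, 16]].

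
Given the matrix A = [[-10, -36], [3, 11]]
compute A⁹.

[[-1540, -6156], [513, 2051]]

tr A = 1 and det A = -2, so the characteristic polynomial is λ² − (1)λ + (-2) with roots -1 and 2.
Eigenvectors give P = [[-4, -3], [1, 1]] with P⁻¹ = [[-1, -3], [1, 4]], and A = P·diag(-1, 2)·P⁻¹.
Then A⁹ = P·diag(-1, 512)·P⁻¹ = [[4, -1536], [-1, 512]] · [[-1, -3], [1, 4]] = [[-1540, -6156], [513, 2051]].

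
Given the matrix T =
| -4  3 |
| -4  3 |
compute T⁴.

[[4, -3], [4, -3]]

T² = [[4, -3], [4, -3]]
T³ = [[-4, 3], [-4, 3]]
T⁴ = [[4, -3], [4, -3]]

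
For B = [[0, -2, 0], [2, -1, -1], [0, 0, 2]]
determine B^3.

B^2 = [[-4, 2, 2], [-2, -3, -1], [0, 0, 4]]
B^3 = [[4, 6, 2], [-6, 7, 1], [0, 0, 8]]

[[4, 6, 2], [-6, 7, 1], [0, 0, 8]]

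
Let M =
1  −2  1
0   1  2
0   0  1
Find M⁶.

[[1, −12, −54], [0, 1, 12], [0, 0, 1]]

M = I + N where N = [[0, −2, 1], [0, 0, 2], [0, 0, 0]] is strictly upper-triangular, so N³ = 0.
(I + N)⁶ = I + 6·N + 15·N² = [[1, −12, −54], [0, 1, 12], [0, 0, 1]].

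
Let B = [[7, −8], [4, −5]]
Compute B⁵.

tr B = 2 and det B = −3, so the characteristic polynomial is λ² − (2)λ + (−3) with roots −1 and 3.
Eigenvectors give P = [[−1, −2], [−1, −1]] with P⁻¹ = [[1, −2], [−1, 1]], and B = P·diag(−1, 3)·P⁻¹.
Then B⁵ = P·diag(−1, 243)·P⁻¹ = [[1, −486], [1, −243]] · [[1, −2], [−1, 1]] = [[487, −488], [244, −245]].

[[487, −488], [244, −245]]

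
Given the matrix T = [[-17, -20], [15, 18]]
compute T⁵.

[[-857, -1100], [825, 1068]]

tr T = 1 and det T = -6, so the characteristic polynomial is λ² − (1)λ + (-6) with roots 3 and -2.
Eigenvectors give P = [[-1, -4], [1, 3]] with P⁻¹ = [[3, 4], [-1, -1]], and T = P·diag(3, -2)·P⁻¹.
Then T⁵ = P·diag(243, -32)·P⁻¹ = [[-243, 128], [243, -96]] · [[3, 4], [-1, -1]] = [[-857, -1100], [825, 1068]].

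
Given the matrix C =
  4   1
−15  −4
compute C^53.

[[4, 1], [−15, −4]]

C² = I (check: tr C = 0 and det C = −1), so C^53 = C since 53 is odd.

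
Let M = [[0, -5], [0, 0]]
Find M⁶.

[[0, 0], [0, 0]]

M is strictly triangular, hence nilpotent: M² = 0, so M⁶ = 0.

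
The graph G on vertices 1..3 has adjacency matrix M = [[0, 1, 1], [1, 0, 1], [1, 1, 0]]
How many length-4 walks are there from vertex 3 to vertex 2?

5

The number of length-4 walks from vertex 3 to vertex 2 is entry (3,2) of M⁴, where M is the adjacency matrix.
M² = [[2, 1, 1], [1, 2, 1], [1, 1, 2]]
M³ = [[2, 3, 3], [3, 2, 3], [3, 3, 2]]
M⁴ = [[6, 5, 5], [5, 6, 5], [5, 5, 6]]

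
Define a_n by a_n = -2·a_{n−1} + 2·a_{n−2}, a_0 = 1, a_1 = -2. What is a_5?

With companion matrix M = [[-2, 2], [1, 0]], [a_n, a_{n−1}]ᵀ = M·[a_{n−1}, a_{n−2}]ᵀ, so [a_5, a_4]ᵀ = M^4·[a_1, a_0]ᵀ.
M^4 = [[44, -32], [-16, 12]], giving [a_5, a_4]ᵀ = [[-120], [44]].

-120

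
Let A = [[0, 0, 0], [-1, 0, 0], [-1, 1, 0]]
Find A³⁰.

A is strictly triangular, hence nilpotent: A³ = 0, so A³⁰ = 0.

[[0, 0, 0], [0, 0, 0], [0, 0, 0]]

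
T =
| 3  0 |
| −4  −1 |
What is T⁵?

[[243, 0], [−244, −1]]

tr T = 2 and det T = −3, so the characteristic polynomial is λ² − (2)λ + (−3) with roots −1 and 3.
Eigenvectors give P = [[0, −1], [1, 1]] with P⁻¹ = [[1, 1], [−1, 0]], and T = P·diag(−1, 3)·P⁻¹.
Then T⁵ = P·diag(−1, 243)·P⁻¹ = [[0, −243], [−1, 243]] · [[1, 1], [−1, 0]] = [[243, 0], [−244, −1]].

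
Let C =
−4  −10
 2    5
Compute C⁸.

[[−4, −10], [2, 5]]

C² = C (a projection; rank 1, trace 1), so C⁸ = C.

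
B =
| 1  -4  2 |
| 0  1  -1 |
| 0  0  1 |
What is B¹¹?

[[1, -44, 242], [0, 1, -11], [0, 0, 1]]

B = I + N where N = [[0, -4, 2], [0, 0, -1], [0, 0, 0]] is strictly upper-triangular, so N³ = 0.
(I + N)¹¹ = I + 11·N + 55·N² = [[1, -44, 242], [0, 1, -11], [0, 0, 1]].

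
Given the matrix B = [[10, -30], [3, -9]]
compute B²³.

[[10, -30], [3, -9]]

B² = B (a projection; rank 1, trace 1), so B²³ = B.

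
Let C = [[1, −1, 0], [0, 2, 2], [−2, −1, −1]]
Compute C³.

C² = [[1, −3, −2], [−4, 2, 2], [0, 1, −1]]
C³ = [[5, −5, −4], [−8, 6, 2], [2, 3, 3]]

[[5, −5, −4], [−8, 6, 2], [2, 3, 3]]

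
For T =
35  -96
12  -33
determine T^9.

tr T = 2 and det T = -3, so the characteristic polynomial is λ² − (2)λ + (-3) with roots -1 and 3.
Eigenvectors give P = [[8, -3], [3, -1]] with P⁻¹ = [[-1, 3], [-3, 8]], and T = P·diag(-1, 3)·P⁻¹.
Then T^9 = P·diag(-1, 19683)·P⁻¹ = [[-8, -59049], [-3, -19683]] · [[-1, 3], [-3, 8]] = [[177155, -472416], [59052, -157473]].

[[177155, -472416], [59052, -157473]]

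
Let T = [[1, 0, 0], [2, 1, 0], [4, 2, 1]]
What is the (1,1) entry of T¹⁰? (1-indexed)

1

T = I + N where N = [[0, 0, 0], [2, 0, 0], [4, 2, 0]] is strictly lower-triangular, so N³ = 0.
(I + N)¹⁰ = I + 10·N + 45·N² = [[1, 0, 0], [20, 1, 0], [220, 20, 1]].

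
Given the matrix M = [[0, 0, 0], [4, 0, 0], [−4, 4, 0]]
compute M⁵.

M is strictly triangular, hence nilpotent: M³ = 0, so M⁵ = 0.

[[0, 0, 0], [0, 0, 0], [0, 0, 0]]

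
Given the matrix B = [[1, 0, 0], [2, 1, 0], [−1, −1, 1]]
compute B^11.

[[1, 0, 0], [22, 1, 0], [−121, −11, 1]]

B = I + N where N = [[0, 0, 0], [2, 0, 0], [−1, −1, 0]] is strictly lower-triangular, so N^3 = 0.
(I + N)^11 = I + 11·N + 55·N^2 = [[1, 0, 0], [22, 1, 0], [−121, −11, 1]].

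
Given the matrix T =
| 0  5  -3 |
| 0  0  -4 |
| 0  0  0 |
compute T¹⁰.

T is strictly triangular, hence nilpotent: T³ = 0, so T¹⁰ = 0.

[[0, 0, 0], [0, 0, 0], [0, 0, 0]]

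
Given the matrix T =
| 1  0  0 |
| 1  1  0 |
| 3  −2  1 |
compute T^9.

T = I + N where N = [[0, 0, 0], [1, 0, 0], [3, −2, 0]] is strictly lower-triangular, so N^3 = 0.
(I + N)^9 = I + 9·N + 36·N^2 = [[1, 0, 0], [9, 1, 0], [−45, −18, 1]].

[[1, 0, 0], [9, 1, 0], [−45, −18, 1]]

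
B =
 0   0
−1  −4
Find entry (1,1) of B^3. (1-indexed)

0

B^2 = [[0, 0], [4, 16]]
B^3 = [[0, 0], [−16, −64]]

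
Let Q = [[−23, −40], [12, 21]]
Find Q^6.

tr Q = −2 and det Q = −3, so the characteristic polynomial is λ² − (−2)λ + (−3) with roots −3 and 1.
Eigenvectors give P = [[2, 5], [−1, −3]] with P⁻¹ = [[3, 5], [−1, −2]], and Q = P·diag(−3, 1)·P⁻¹.
Then Q^6 = P·diag(729, 1)·P⁻¹ = [[1458, 5], [−729, −3]] · [[3, 5], [−1, −2]] = [[4369, 7280], [−2184, −3639]].

[[4369, 7280], [−2184, −3639]]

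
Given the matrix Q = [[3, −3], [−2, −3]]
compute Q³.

Q² = [[15, 0], [0, 15]]
Q³ = [[45, −45], [−30, −45]]

[[45, −45], [−30, −45]]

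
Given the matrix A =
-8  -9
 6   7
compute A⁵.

tr A = -1 and det A = -2, so the characteristic polynomial is λ² − (-1)λ + (-2) with roots 1 and -2.
Eigenvectors give P = [[-1, 3], [1, -2]] with P⁻¹ = [[2, 3], [1, 1]], and A = P·diag(1, -2)·P⁻¹.
Then A⁵ = P·diag(1, -32)·P⁻¹ = [[-1, -96], [1, 64]] · [[2, 3], [1, 1]] = [[-98, -99], [66, 67]].

[[-98, -99], [66, 67]]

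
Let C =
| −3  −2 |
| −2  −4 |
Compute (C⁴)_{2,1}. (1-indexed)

C² = [[13, 14], [14, 20]]
C³ = [[−67, −82], [−82, −108]]
C⁴ = [[365, 462], [462, 596]]

462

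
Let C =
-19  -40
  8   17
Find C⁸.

[[32801, 65600], [-13120, -26239]]

tr C = -2 and det C = -3, so the characteristic polynomial is λ² − (-2)λ + (-3) with roots -3 and 1.
Eigenvectors give P = [[5, -2], [-2, 1]] with P⁻¹ = [[1, 2], [2, 5]], and C = P·diag(-3, 1)·P⁻¹.
Then C⁸ = P·diag(6561, 1)·P⁻¹ = [[32805, -2], [-13122, 1]] · [[1, 2], [2, 5]] = [[32801, 65600], [-13120, -26239]].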